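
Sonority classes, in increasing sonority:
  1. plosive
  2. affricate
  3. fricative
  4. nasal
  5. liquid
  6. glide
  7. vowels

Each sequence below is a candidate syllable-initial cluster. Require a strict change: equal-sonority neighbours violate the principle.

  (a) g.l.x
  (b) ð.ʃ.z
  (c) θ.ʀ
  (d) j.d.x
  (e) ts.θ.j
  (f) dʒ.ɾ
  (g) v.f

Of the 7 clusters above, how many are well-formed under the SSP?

3

(a) 1-5-3 → violates
(b) 3-3-3 → violates
(c) 3-5 → obeys
(d) 6-1-3 → violates
(e) 2-3-6 → obeys
(f) 2-5 → obeys
(g) 3-3 → violates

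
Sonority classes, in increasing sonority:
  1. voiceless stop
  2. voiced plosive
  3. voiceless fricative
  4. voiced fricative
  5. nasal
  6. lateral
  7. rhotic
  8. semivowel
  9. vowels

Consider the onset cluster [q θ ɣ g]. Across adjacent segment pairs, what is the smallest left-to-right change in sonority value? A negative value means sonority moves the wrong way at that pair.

-2

/q/ — voiceless stop, sonority 1.
/θ/ — voiceless fricative, sonority 3.
/ɣ/ — voiced fricative, sonority 4.
/g/ — voiced plosive, sonority 2.
/q/→/θ/: change +2.
/θ/→/ɣ/: change +1.
/ɣ/→/g/: change -2.
Minimum = -2.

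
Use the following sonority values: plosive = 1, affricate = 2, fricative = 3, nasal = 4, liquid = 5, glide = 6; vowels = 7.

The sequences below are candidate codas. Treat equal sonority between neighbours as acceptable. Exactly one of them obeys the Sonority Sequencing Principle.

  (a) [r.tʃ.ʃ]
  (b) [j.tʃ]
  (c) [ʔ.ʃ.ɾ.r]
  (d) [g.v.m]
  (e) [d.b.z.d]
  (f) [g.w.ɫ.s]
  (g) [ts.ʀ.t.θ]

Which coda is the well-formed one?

b

(a) [r.tʃ.ʃ]: profile 5-2-3 — violates.
(b) [j.tʃ]: profile 6-2 — obeys.
(c) [ʔ.ʃ.ɾ.r]: profile 1-3-5-5 — violates.
(d) [g.v.m]: profile 1-3-4 — violates.
(e) [d.b.z.d]: profile 1-1-3-1 — violates.
(f) [g.w.ɫ.s]: profile 1-6-5-3 — violates.
(g) [ts.ʀ.t.θ]: profile 2-5-1-3 — violates.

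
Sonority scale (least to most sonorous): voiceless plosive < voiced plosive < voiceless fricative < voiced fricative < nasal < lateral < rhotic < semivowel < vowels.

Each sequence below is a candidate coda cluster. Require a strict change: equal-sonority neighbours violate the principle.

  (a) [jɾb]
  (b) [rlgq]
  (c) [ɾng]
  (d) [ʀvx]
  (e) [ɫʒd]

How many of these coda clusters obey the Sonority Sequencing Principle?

5

(a) [jɾb]: profile 8-7-2 — obeys.
(b) [rlgq]: profile 7-6-2-1 — obeys.
(c) [ɾng]: profile 7-5-2 — obeys.
(d) [ʀvx]: profile 7-4-3 — obeys.
(e) [ɫʒd]: profile 6-4-2 — obeys.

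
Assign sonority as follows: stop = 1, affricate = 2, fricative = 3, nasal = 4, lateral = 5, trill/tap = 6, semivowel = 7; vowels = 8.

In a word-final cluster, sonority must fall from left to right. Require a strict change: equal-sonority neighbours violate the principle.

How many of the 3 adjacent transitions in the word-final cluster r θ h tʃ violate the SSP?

/r/ is a trill/tap (sonority 6).
/θ/ is a fricative (sonority 3).
/h/ is a fricative (sonority 3).
/tʃ/ is an affricate (sonority 2).
/r/→/θ/: 6→3 (falls) — ok.
/θ/→/h/: 3→3 (plateau) — violation.
/h/→/tʃ/: 3→2 (falls) — ok.

1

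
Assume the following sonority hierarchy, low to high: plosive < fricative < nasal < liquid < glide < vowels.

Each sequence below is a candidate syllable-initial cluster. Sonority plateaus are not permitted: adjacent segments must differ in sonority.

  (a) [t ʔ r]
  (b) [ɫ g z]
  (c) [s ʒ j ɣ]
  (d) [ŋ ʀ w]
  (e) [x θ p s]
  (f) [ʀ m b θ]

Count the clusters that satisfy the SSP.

1

(a) 1-1-4 → violates
(b) 4-1-2 → violates
(c) 2-2-5-2 → violates
(d) 3-4-5 → obeys
(e) 2-2-1-2 → violates
(f) 4-3-1-2 → violates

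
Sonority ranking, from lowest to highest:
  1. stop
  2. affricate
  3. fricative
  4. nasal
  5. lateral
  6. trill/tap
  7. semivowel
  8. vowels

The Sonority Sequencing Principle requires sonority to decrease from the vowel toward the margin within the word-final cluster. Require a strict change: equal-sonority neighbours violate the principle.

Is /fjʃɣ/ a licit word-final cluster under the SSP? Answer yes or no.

/f/ is a fricative (sonority 3).
/j/ is a semivowel (sonority 7).
/ʃ/ is a fricative (sonority 3).
/ɣ/ is a fricative (sonority 3).
The profile is 3-7-3-3. Between /f/ (3) and /j/ (7) sonority does not fall, so the cluster violates the SSP.

no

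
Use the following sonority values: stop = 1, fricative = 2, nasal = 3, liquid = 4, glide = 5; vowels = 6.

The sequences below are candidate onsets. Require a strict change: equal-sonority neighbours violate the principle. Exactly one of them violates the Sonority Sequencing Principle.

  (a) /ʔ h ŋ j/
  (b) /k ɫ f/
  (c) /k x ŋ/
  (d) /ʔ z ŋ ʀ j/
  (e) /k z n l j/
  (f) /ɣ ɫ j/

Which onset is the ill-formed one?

b

(a) /ʔ h ŋ j/: profile 1-2-3-5 — obeys.
(b) /k ɫ f/: profile 1-4-2 — violates.
(c) /k x ŋ/: profile 1-2-3 — obeys.
(d) /ʔ z ŋ ʀ j/: profile 1-2-3-4-5 — obeys.
(e) /k z n l j/: profile 1-2-3-4-5 — obeys.
(f) /ɣ ɫ j/: profile 2-4-5 — obeys.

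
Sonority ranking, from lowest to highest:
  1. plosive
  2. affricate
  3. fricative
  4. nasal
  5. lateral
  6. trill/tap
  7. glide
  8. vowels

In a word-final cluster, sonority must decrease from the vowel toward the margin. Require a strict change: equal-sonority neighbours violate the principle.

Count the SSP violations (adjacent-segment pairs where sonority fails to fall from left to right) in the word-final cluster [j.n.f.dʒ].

0

/j/ — glide, sonority 7.
/n/ — nasal, sonority 4.
/f/ — fricative, sonority 3.
/dʒ/ — affricate, sonority 2.
/j/→/n/: 7→4 (falls) — ok.
/n/→/f/: 4→3 (falls) — ok.
/f/→/dʒ/: 3→2 (falls) — ok.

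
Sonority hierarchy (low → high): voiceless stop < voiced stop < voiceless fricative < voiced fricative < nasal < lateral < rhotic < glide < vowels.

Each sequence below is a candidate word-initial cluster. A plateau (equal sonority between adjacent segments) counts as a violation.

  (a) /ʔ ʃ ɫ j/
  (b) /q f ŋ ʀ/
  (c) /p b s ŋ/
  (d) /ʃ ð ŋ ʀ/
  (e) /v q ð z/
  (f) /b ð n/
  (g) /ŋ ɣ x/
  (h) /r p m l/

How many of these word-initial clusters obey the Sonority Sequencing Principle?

5

(a) /ʔ ʃ ɫ j/: profile 1-3-6-8 — obeys.
(b) /q f ŋ ʀ/: profile 1-3-5-7 — obeys.
(c) /p b s ŋ/: profile 1-2-3-5 — obeys.
(d) /ʃ ð ŋ ʀ/: profile 3-4-5-7 — obeys.
(e) /v q ð z/: profile 4-1-4-4 — violates.
(f) /b ð n/: profile 2-4-5 — obeys.
(g) /ŋ ɣ x/: profile 5-4-3 — violates.
(h) /r p m l/: profile 7-1-5-6 — violates.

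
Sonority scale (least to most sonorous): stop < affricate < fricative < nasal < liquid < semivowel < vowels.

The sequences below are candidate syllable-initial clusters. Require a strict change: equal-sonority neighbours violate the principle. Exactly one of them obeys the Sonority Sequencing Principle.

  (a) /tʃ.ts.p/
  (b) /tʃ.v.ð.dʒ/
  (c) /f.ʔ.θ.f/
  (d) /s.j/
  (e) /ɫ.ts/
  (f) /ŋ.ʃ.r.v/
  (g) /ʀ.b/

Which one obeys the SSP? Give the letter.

d

(a) 2-2-1 → violates
(b) 2-3-3-2 → violates
(c) 3-1-3-3 → violates
(d) 3-6 → obeys
(e) 5-2 → violates
(f) 4-3-5-3 → violates
(g) 5-1 → violates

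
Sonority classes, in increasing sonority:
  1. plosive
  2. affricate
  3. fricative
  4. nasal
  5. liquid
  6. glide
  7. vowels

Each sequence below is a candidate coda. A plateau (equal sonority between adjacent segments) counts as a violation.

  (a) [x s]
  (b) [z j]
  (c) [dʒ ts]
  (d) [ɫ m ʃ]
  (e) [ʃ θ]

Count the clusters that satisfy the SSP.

1

(a) sonority 3-3: ill-formed.
(b) sonority 3-6: ill-formed.
(c) sonority 2-2: ill-formed.
(d) sonority 5-4-3: well-formed.
(e) sonority 3-3: ill-formed.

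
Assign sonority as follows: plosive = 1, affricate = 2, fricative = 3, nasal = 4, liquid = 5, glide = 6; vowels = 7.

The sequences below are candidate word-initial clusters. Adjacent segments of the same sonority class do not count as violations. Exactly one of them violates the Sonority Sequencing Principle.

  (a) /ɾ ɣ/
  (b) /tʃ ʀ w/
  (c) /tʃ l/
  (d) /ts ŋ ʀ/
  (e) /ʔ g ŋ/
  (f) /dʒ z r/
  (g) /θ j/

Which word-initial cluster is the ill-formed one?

(a) sonority 5-3: ill-formed.
(b) sonority 2-5-6: well-formed.
(c) sonority 2-5: well-formed.
(d) sonority 2-4-5: well-formed.
(e) sonority 1-1-4: well-formed.
(f) sonority 2-3-5: well-formed.
(g) sonority 3-6: well-formed.

a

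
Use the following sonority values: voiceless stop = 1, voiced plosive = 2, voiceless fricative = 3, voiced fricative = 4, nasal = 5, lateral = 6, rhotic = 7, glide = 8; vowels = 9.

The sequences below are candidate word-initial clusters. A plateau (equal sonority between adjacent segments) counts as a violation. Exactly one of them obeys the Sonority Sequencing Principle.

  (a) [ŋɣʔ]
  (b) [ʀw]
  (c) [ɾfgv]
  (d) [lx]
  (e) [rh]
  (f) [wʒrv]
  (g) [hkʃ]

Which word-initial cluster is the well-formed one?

b

(a) 5-4-1 → violates
(b) 7-8 → obeys
(c) 7-3-2-4 → violates
(d) 6-3 → violates
(e) 7-3 → violates
(f) 8-4-7-4 → violates
(g) 3-1-3 → violates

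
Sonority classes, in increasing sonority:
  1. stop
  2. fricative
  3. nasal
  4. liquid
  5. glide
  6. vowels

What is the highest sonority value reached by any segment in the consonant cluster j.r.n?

/j/ — glide, sonority 5.
/r/ — liquid, sonority 4.
/n/ — nasal, sonority 3.
The maximum is 5.

5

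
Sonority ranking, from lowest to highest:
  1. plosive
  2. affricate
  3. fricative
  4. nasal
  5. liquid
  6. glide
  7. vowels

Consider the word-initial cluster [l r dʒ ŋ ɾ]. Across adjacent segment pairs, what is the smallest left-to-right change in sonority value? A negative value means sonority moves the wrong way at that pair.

-3

/l/ is a liquid (sonority 5).
/r/ is a liquid (sonority 5).
/dʒ/ is an affricate (sonority 2).
/ŋ/ is a nasal (sonority 4).
/ɾ/ is a liquid (sonority 5).
/l/→/r/: change +0.
/r/→/dʒ/: change -3.
/dʒ/→/ŋ/: change +2.
/ŋ/→/ɾ/: change +1.
Minimum = -3.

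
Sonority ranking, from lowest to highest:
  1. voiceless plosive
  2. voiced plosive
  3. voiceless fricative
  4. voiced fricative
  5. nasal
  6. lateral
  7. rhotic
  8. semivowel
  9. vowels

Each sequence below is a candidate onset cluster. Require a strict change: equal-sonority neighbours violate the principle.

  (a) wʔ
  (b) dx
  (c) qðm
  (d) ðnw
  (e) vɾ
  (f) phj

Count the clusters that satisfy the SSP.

(a) sonority 8-1: ill-formed.
(b) sonority 2-3: well-formed.
(c) sonority 1-4-5: well-formed.
(d) sonority 4-5-8: well-formed.
(e) sonority 4-7: well-formed.
(f) sonority 1-3-8: well-formed.

5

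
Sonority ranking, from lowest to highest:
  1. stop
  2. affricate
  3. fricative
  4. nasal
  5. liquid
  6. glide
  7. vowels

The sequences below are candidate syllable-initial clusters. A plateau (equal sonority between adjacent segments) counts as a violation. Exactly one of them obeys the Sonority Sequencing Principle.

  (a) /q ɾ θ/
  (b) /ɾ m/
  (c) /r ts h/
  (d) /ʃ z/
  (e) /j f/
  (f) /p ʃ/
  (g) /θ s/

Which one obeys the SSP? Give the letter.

(a) 1-5-3 → violates
(b) 5-4 → violates
(c) 5-2-3 → violates
(d) 3-3 → violates
(e) 6-3 → violates
(f) 1-3 → obeys
(g) 3-3 → violates

f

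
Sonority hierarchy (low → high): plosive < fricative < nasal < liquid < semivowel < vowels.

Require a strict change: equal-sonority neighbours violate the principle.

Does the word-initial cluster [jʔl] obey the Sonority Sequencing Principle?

/j/ — semivowel, sonority 5.
/ʔ/ — plosive, sonority 1.
/l/ — liquid, sonority 4.
The profile is 5-1-4. Between /j/ (5) and /ʔ/ (1) sonority does not rise, so the cluster violates the SSP.

no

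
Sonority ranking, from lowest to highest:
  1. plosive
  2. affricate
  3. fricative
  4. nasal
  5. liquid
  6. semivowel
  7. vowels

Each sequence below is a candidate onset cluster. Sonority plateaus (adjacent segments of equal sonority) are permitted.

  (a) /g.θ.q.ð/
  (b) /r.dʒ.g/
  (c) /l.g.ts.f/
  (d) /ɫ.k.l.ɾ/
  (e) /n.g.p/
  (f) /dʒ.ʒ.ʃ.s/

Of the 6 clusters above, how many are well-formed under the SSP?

1

(a) sonority 1-3-1-3: ill-formed.
(b) sonority 5-2-1: ill-formed.
(c) sonority 5-1-2-3: ill-formed.
(d) sonority 5-1-5-5: ill-formed.
(e) sonority 4-1-1: ill-formed.
(f) sonority 2-3-3-3: well-formed.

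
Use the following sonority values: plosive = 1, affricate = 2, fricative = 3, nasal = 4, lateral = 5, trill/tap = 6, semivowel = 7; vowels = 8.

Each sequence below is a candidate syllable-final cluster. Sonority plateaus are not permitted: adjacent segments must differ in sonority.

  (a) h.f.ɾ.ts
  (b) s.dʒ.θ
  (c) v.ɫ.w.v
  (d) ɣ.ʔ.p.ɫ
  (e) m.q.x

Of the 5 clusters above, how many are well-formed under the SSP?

(a) h.f.ɾ.ts: profile 3-3-6-2 — violates.
(b) s.dʒ.θ: profile 3-2-3 — violates.
(c) v.ɫ.w.v: profile 3-5-7-3 — violates.
(d) ɣ.ʔ.p.ɫ: profile 3-1-1-5 — violates.
(e) m.q.x: profile 4-1-3 — violates.

0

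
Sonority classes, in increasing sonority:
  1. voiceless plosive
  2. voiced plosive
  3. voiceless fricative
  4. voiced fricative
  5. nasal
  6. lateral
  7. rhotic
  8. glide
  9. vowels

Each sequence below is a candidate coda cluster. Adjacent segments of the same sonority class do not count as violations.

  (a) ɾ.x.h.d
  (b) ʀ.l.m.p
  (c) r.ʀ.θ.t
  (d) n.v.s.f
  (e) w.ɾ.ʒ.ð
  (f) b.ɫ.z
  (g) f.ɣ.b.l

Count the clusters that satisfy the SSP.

5

(a) sonority 7-3-3-2: well-formed.
(b) sonority 7-6-5-1: well-formed.
(c) sonority 7-7-3-1: well-formed.
(d) sonority 5-4-3-3: well-formed.
(e) sonority 8-7-4-4: well-formed.
(f) sonority 2-6-4: ill-formed.
(g) sonority 3-4-2-6: ill-formed.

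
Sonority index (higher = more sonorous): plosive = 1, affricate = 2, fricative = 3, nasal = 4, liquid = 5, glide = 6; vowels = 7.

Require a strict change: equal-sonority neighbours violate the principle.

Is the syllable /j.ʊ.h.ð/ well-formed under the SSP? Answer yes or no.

no

Onset: /j/ is a glide (sonority 6); then the nucleus /ʊ/ (sonority 7).
Onset profile 6-7 — rises to the nucleus.
Coda: /h/ is a fricative (sonority 3), /ð/ is a fricative (sonority 3).
Coda profile 7-3-3 — does not strictly fall throughout.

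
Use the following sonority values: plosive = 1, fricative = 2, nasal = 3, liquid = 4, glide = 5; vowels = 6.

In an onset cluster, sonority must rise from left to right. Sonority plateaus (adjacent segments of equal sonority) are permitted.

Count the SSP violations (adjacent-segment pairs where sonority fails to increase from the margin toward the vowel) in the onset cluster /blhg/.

2

/b/ is a plosive (sonority 1).
/l/ is a liquid (sonority 4).
/h/ is a fricative (sonority 2).
/g/ is a plosive (sonority 1).
/b/→/l/: 1→4 (rises) — ok.
/l/→/h/: 4→2 (does not rise) — violation.
/h/→/g/: 2→1 (does not rise) — violation.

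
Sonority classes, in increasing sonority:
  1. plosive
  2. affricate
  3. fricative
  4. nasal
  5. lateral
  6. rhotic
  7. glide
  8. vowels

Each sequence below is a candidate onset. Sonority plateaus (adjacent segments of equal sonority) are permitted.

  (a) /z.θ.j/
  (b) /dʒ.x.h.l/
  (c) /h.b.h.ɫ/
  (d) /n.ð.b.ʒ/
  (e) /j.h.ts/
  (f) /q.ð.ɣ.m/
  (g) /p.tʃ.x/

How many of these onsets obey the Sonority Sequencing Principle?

(a) 3-3-7 → obeys
(b) 2-3-3-5 → obeys
(c) 3-1-3-5 → violates
(d) 4-3-1-3 → violates
(e) 7-3-2 → violates
(f) 1-3-3-4 → obeys
(g) 1-2-3 → obeys

4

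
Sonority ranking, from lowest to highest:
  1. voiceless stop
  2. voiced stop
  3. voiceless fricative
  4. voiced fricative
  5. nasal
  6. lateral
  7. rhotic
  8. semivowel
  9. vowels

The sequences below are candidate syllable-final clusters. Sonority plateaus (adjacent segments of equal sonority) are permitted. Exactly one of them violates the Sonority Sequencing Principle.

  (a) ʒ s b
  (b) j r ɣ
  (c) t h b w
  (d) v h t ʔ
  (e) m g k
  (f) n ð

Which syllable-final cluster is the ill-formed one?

c

(a) 4-3-2 → obeys
(b) 8-7-4 → obeys
(c) 1-3-2-8 → violates
(d) 4-3-1-1 → obeys
(e) 5-2-1 → obeys
(f) 5-4 → obeys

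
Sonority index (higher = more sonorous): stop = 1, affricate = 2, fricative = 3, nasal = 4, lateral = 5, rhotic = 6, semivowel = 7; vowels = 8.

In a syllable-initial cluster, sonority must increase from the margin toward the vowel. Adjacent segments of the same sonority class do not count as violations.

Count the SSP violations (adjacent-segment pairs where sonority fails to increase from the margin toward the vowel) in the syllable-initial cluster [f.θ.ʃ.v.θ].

0

/f/ is a fricative (sonority 3).
/θ/ is a fricative (sonority 3).
/ʃ/ is a fricative (sonority 3).
/v/ is a fricative (sonority 3).
/θ/ is a fricative (sonority 3).
/f/→/θ/: 3→3 (plateau, allowed) — ok.
/θ/→/ʃ/: 3→3 (plateau, allowed) — ok.
/ʃ/→/v/: 3→3 (plateau, allowed) — ok.
/v/→/θ/: 3→3 (plateau, allowed) — ok.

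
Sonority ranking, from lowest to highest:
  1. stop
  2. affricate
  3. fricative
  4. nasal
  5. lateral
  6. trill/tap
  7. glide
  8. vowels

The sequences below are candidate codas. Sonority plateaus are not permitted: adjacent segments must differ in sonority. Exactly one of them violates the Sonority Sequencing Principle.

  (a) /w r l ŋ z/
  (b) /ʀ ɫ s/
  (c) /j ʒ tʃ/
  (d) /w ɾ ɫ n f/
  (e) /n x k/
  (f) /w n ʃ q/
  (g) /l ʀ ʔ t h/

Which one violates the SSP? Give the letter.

g

(a) 7-6-5-4-3 → obeys
(b) 6-5-3 → obeys
(c) 7-3-2 → obeys
(d) 7-6-5-4-3 → obeys
(e) 4-3-1 → obeys
(f) 7-4-3-1 → obeys
(g) 5-6-1-1-3 → violates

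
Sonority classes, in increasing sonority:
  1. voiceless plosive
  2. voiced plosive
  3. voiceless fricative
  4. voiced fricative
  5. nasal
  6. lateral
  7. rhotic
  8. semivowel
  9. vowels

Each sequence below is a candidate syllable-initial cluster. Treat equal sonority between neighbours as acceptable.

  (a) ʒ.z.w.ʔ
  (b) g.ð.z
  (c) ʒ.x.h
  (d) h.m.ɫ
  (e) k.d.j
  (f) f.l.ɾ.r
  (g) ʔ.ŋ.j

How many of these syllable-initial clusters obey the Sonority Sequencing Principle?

5

(a) sonority 4-4-8-1: ill-formed.
(b) sonority 2-4-4: well-formed.
(c) sonority 4-3-3: ill-formed.
(d) sonority 3-5-6: well-formed.
(e) sonority 1-2-8: well-formed.
(f) sonority 3-6-7-7: well-formed.
(g) sonority 1-5-8: well-formed.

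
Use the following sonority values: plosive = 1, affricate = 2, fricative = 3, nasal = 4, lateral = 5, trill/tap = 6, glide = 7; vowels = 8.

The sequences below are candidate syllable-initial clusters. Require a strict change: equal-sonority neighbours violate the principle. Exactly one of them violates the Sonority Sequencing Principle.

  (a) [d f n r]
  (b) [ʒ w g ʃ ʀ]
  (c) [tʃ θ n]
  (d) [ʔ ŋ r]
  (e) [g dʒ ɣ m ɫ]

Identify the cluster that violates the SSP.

b

(a) 1-3-4-6 → obeys
(b) 3-7-1-3-6 → violates
(c) 2-3-4 → obeys
(d) 1-4-6 → obeys
(e) 1-2-3-4-5 → obeys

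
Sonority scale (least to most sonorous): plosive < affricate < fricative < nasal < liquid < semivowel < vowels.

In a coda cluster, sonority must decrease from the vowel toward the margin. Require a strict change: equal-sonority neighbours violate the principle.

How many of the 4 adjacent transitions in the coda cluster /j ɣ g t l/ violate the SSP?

2

/j/: semivowel = 6.
/ɣ/: fricative = 3.
/g/: plosive = 1.
/t/: plosive = 1.
/l/: liquid = 5.
/j/→/ɣ/: 6→3 (falls) — ok.
/ɣ/→/g/: 3→1 (falls) — ok.
/g/→/t/: 1→1 (plateau) — violation.
/t/→/l/: 1→5 (does not fall) — violation.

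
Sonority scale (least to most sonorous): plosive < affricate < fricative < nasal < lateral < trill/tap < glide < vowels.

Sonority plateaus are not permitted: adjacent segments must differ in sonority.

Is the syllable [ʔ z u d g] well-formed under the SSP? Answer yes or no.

no

Onset: /ʔ/ is a plosive (sonority 1), /z/ is a fricative (sonority 3); then the nucleus /u/ (sonority 8).
Onset profile 1-3-8 — rises to the nucleus.
Coda: /d/ is a plosive (sonority 1), /g/ is a plosive (sonority 1).
Coda profile 8-1-1 — does not strictly fall throughout.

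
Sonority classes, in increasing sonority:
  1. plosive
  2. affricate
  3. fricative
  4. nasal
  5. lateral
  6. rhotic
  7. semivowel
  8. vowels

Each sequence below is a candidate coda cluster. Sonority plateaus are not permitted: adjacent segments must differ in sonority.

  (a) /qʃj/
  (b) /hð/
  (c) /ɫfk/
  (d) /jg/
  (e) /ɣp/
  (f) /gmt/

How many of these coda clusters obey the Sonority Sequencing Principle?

3

(a) sonority 1-3-7: ill-formed.
(b) sonority 3-3: ill-formed.
(c) sonority 5-3-1: well-formed.
(d) sonority 7-1: well-formed.
(e) sonority 3-1: well-formed.
(f) sonority 1-4-1: ill-formed.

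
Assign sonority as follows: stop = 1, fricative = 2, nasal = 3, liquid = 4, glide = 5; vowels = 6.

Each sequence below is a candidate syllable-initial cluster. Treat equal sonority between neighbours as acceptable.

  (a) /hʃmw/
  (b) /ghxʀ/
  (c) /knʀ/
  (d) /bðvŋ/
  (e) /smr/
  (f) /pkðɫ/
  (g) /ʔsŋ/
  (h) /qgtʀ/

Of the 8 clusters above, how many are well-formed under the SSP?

(a) /hʃmw/: profile 2-2-3-5 — obeys.
(b) /ghxʀ/: profile 1-2-2-4 — obeys.
(c) /knʀ/: profile 1-3-4 — obeys.
(d) /bðvŋ/: profile 1-2-2-3 — obeys.
(e) /smr/: profile 2-3-4 — obeys.
(f) /pkðɫ/: profile 1-1-2-4 — obeys.
(g) /ʔsŋ/: profile 1-2-3 — obeys.
(h) /qgtʀ/: profile 1-1-1-4 — obeys.

8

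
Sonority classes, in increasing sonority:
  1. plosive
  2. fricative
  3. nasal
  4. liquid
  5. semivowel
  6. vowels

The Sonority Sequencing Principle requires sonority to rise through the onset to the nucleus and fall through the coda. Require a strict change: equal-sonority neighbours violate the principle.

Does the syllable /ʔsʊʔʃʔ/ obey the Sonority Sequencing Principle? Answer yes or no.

no

Onset: /ʔ/ is a plosive (sonority 1), /s/ is a fricative (sonority 2); then the nucleus /ʊ/ (sonority 6).
Onset profile 1-2-6 — rises to the nucleus.
Coda: /ʔ/ is a plosive (sonority 1), /ʃ/ is a fricative (sonority 2), /ʔ/ is a plosive (sonority 1).
Coda profile 6-1-2-1 — does not strictly fall throughout.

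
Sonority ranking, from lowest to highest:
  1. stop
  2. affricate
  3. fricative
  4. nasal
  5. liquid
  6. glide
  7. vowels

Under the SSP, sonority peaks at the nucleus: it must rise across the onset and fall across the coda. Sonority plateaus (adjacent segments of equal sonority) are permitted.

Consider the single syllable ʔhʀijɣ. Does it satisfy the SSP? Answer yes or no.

yes

Onset: /ʔ/ is a stop (sonority 1), /h/ is a fricative (sonority 3), /ʀ/ is a liquid (sonority 5); then the nucleus /i/ (sonority 7).
Onset profile 1-3-5-7 — rises to the nucleus.
Coda: /j/ is a glide (sonority 6), /ɣ/ is a fricative (sonority 3).
Coda profile 7-6-3 — falls from the nucleus.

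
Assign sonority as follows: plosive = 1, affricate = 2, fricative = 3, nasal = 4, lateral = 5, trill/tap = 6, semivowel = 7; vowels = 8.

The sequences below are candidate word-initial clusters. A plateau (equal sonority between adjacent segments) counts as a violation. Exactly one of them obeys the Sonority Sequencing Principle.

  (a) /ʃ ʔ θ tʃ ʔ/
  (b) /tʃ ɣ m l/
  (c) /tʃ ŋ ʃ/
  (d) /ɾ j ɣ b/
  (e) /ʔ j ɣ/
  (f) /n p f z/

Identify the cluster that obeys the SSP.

b

(a) sonority 3-1-3-2-1: ill-formed.
(b) sonority 2-3-4-5: well-formed.
(c) sonority 2-4-3: ill-formed.
(d) sonority 6-7-3-1: ill-formed.
(e) sonority 1-7-3: ill-formed.
(f) sonority 4-1-3-3: ill-formed.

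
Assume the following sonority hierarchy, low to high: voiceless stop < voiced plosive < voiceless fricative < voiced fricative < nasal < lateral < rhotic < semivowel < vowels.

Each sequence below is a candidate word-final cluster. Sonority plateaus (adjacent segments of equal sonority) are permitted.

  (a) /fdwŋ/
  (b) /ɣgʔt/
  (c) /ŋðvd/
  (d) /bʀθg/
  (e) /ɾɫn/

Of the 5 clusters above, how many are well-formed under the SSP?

(a) 3-2-8-5 → violates
(b) 4-2-1-1 → obeys
(c) 5-4-4-2 → obeys
(d) 2-7-3-2 → violates
(e) 7-6-5 → obeys

3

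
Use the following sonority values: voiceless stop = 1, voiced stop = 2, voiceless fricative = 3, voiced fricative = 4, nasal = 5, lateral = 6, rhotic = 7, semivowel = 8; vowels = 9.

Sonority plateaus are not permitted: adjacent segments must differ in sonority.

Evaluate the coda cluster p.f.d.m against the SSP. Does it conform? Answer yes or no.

no

/p/: voiceless stop = 1.
/f/: voiceless fricative = 3.
/d/: voiced stop = 2.
/m/: nasal = 5.
The profile is 1-3-2-5. Between /p/ (1) and /f/ (3) sonority does not fall, so the cluster violates the SSP.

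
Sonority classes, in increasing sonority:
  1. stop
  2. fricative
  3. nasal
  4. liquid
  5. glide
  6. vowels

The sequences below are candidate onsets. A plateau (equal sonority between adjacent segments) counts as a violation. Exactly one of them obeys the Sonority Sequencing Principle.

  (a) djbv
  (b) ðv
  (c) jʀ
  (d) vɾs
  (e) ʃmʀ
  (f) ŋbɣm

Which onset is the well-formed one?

e

(a) 1-5-1-2 → violates
(b) 2-2 → violates
(c) 5-4 → violates
(d) 2-4-2 → violates
(e) 2-3-4 → obeys
(f) 3-1-2-3 → violates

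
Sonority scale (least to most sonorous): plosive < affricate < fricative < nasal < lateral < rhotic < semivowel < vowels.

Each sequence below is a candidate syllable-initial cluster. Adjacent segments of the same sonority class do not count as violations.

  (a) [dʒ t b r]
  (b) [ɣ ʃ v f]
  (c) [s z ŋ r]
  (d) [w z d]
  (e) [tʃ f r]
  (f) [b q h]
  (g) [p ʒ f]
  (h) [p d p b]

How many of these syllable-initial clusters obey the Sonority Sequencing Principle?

(a) 2-1-1-6 → violates
(b) 3-3-3-3 → obeys
(c) 3-3-4-6 → obeys
(d) 7-3-1 → violates
(e) 2-3-6 → obeys
(f) 1-1-3 → obeys
(g) 1-3-3 → obeys
(h) 1-1-1-1 → obeys

6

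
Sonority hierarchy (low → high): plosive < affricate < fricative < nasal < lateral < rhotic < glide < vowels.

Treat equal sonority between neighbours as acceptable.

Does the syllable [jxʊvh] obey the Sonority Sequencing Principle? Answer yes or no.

no

Onset: /j/ is a glide (sonority 7), /x/ is a fricative (sonority 3); then the nucleus /ʊ/ (sonority 8).
Onset profile 7-3-8 — does not rise throughout.
Coda: /v/ is a fricative (sonority 3), /h/ is a fricative (sonority 3).
Coda profile 8-3-3 — falls from the nucleus.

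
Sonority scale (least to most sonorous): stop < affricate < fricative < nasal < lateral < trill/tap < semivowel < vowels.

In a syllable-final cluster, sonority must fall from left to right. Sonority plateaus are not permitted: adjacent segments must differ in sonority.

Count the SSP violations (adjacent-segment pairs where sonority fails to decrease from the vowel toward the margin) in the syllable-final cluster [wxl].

1

/w/ is a semivowel (sonority 7).
/x/ is a fricative (sonority 3).
/l/ is a lateral (sonority 5).
/w/→/x/: 7→3 (falls) — ok.
/x/→/l/: 3→5 (does not fall) — violation.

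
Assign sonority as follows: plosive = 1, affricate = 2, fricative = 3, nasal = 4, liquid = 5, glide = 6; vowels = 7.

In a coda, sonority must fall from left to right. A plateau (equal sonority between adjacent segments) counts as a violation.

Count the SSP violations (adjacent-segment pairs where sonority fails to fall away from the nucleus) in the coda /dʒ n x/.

/dʒ/: affricate = 2.
/n/: nasal = 4.
/x/: fricative = 3.
/dʒ/→/n/: 2→4 (does not fall) — violation.
/n/→/x/: 4→3 (falls) — ok.

1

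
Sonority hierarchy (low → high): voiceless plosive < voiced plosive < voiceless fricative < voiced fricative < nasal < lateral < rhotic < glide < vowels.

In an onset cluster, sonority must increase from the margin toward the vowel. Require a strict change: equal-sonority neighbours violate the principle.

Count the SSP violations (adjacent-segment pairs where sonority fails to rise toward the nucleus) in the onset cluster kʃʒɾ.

/k/ — voiceless plosive, sonority 1.
/ʃ/ — voiceless fricative, sonority 3.
/ʒ/ — voiced fricative, sonority 4.
/ɾ/ — rhotic, sonority 7.
/k/→/ʃ/: 1→3 (rises) — ok.
/ʃ/→/ʒ/: 3→4 (rises) — ok.
/ʒ/→/ɾ/: 4→7 (rises) — ok.

0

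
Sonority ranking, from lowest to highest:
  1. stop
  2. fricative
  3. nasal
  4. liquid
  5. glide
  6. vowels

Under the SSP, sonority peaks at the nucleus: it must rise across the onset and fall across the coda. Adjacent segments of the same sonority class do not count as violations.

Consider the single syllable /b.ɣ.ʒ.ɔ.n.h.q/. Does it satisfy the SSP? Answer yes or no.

yes

Onset: /b/ is a stop (sonority 1), /ɣ/ is a fricative (sonority 2), /ʒ/ is a fricative (sonority 2); then the nucleus /ɔ/ (sonority 6).
Onset profile 1-2-2-6 — rises to the nucleus.
Coda: /n/ is a nasal (sonority 3), /h/ is a fricative (sonority 2), /q/ is a stop (sonority 1).
Coda profile 6-3-2-1 — falls from the nucleus.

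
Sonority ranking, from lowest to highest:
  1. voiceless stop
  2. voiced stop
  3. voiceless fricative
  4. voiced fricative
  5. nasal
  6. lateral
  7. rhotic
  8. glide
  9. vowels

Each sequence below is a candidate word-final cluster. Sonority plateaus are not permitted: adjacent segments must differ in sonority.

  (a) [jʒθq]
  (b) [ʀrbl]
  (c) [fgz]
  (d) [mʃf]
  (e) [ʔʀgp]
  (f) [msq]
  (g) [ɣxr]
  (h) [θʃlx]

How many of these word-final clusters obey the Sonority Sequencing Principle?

2

(a) sonority 8-4-3-1: well-formed.
(b) sonority 7-7-2-6: ill-formed.
(c) sonority 3-2-4: ill-formed.
(d) sonority 5-3-3: ill-formed.
(e) sonority 1-7-2-1: ill-formed.
(f) sonority 5-3-1: well-formed.
(g) sonority 4-3-7: ill-formed.
(h) sonority 3-3-6-3: ill-formed.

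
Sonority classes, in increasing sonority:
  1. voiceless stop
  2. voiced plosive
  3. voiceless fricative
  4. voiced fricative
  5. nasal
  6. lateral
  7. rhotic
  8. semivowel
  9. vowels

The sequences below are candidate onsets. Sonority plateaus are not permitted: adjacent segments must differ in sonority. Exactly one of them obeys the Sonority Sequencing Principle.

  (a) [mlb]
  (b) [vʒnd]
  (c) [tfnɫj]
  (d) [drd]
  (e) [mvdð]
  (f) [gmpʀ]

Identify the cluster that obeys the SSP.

c

(a) [mlb]: profile 5-6-2 — violates.
(b) [vʒnd]: profile 4-4-5-2 — violates.
(c) [tfnɫj]: profile 1-3-5-6-8 — obeys.
(d) [drd]: profile 2-7-2 — violates.
(e) [mvdð]: profile 5-4-2-4 — violates.
(f) [gmpʀ]: profile 2-5-1-7 — violates.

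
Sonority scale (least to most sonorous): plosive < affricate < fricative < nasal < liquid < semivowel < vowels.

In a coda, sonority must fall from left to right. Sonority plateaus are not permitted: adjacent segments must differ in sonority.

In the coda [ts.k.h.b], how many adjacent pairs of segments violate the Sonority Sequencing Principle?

/ts/: affricate = 2.
/k/: plosive = 1.
/h/: fricative = 3.
/b/: plosive = 1.
/ts/→/k/: 2→1 (falls) — ok.
/k/→/h/: 1→3 (does not fall) — violation.
/h/→/b/: 3→1 (falls) — ok.

1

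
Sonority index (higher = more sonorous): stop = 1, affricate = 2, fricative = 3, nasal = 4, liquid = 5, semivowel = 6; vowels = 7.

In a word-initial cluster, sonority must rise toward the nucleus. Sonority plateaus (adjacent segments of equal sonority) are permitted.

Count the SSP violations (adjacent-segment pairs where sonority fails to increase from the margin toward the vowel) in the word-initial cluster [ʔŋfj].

/ʔ/ — stop, sonority 1.
/ŋ/ — nasal, sonority 4.
/f/ — fricative, sonority 3.
/j/ — semivowel, sonority 6.
/ʔ/→/ŋ/: 1→4 (rises) — ok.
/ŋ/→/f/: 4→3 (does not rise) — violation.
/f/→/j/: 3→6 (rises) — ok.

1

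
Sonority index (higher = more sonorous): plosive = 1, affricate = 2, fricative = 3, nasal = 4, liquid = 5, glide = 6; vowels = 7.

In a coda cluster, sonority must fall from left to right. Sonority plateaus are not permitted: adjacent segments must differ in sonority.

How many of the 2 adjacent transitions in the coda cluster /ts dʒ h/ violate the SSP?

2

/ts/ is an affricate (sonority 2).
/dʒ/ is an affricate (sonority 2).
/h/ is a fricative (sonority 3).
/ts/→/dʒ/: 2→2 (plateau) — violation.
/dʒ/→/h/: 2→3 (does not fall) — violation.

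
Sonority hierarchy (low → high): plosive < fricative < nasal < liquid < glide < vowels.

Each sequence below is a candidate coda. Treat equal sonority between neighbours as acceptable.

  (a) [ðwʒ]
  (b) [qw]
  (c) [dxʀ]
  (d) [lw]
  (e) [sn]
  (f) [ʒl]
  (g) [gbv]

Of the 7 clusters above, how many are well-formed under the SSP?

0

(a) [ðwʒ]: profile 2-5-2 — violates.
(b) [qw]: profile 1-5 — violates.
(c) [dxʀ]: profile 1-2-4 — violates.
(d) [lw]: profile 4-5 — violates.
(e) [sn]: profile 2-3 — violates.
(f) [ʒl]: profile 2-4 — violates.
(g) [gbv]: profile 1-1-2 — violates.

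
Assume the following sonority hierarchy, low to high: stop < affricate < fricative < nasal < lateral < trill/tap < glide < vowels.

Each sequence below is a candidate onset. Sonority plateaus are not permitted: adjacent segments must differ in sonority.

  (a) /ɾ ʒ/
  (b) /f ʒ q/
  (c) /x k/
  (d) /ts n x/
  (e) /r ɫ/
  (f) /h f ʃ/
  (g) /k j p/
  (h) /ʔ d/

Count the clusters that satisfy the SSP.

0

(a) sonority 6-3: ill-formed.
(b) sonority 3-3-1: ill-formed.
(c) sonority 3-1: ill-formed.
(d) sonority 2-4-3: ill-formed.
(e) sonority 6-5: ill-formed.
(f) sonority 3-3-3: ill-formed.
(g) sonority 1-7-1: ill-formed.
(h) sonority 1-1: ill-formed.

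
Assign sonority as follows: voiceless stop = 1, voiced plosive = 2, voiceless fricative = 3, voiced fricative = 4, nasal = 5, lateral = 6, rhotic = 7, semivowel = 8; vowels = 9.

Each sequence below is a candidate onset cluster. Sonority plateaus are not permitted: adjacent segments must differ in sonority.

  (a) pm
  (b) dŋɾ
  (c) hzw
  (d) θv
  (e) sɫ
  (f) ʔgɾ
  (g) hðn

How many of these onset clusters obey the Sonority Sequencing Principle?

(a) 1-5 → obeys
(b) 2-5-7 → obeys
(c) 3-4-8 → obeys
(d) 3-4 → obeys
(e) 3-6 → obeys
(f) 1-2-7 → obeys
(g) 3-4-5 → obeys

7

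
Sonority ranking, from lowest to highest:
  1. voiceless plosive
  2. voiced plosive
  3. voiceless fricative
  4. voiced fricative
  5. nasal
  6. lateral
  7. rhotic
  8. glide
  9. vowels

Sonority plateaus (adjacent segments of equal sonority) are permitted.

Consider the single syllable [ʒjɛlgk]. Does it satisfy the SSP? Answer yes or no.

Onset: /ʒ/ is a voiced fricative (sonority 4), /j/ is a glide (sonority 8); then the nucleus /ɛ/ (sonority 9).
Onset profile 4-8-9 — rises to the nucleus.
Coda: /l/ is a lateral (sonority 6), /g/ is a voiced plosive (sonority 2), /k/ is a voiceless plosive (sonority 1).
Coda profile 9-6-2-1 — falls from the nucleus.

yes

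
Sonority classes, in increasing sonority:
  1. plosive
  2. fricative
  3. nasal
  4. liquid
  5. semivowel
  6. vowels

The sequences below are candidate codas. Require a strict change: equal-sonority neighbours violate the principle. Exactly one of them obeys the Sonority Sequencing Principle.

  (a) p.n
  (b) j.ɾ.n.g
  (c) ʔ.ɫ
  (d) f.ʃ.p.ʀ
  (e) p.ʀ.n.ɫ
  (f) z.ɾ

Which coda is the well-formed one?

(a) sonority 1-3: ill-formed.
(b) sonority 5-4-3-1: well-formed.
(c) sonority 1-4: ill-formed.
(d) sonority 2-2-1-4: ill-formed.
(e) sonority 1-4-3-4: ill-formed.
(f) sonority 2-4: ill-formed.

b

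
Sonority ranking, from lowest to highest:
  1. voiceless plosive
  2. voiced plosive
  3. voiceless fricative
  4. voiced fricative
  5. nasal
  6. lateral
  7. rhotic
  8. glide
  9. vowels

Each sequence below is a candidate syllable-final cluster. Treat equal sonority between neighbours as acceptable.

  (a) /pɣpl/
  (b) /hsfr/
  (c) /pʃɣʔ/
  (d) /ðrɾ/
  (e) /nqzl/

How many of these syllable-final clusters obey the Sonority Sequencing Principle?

(a) 1-4-1-6 → violates
(b) 3-3-3-7 → violates
(c) 1-3-4-1 → violates
(d) 4-7-7 → violates
(e) 5-1-4-6 → violates

0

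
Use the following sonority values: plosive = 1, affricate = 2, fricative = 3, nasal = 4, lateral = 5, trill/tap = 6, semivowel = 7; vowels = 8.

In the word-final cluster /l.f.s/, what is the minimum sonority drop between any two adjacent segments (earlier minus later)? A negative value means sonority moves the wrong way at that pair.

0

/l/ — lateral, sonority 5.
/f/ — fricative, sonority 3.
/s/ — fricative, sonority 3.
/l/→/f/: change +2.
/f/→/s/: change +0.
Minimum = 0.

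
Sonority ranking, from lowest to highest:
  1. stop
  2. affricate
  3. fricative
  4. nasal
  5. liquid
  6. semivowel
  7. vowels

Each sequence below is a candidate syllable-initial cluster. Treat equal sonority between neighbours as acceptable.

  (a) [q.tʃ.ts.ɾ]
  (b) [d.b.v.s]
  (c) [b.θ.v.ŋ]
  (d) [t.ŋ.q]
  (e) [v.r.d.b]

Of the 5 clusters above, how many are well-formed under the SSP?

3

(a) sonority 1-2-2-5: well-formed.
(b) sonority 1-1-3-3: well-formed.
(c) sonority 1-3-3-4: well-formed.
(d) sonority 1-4-1: ill-formed.
(e) sonority 3-5-1-1: ill-formed.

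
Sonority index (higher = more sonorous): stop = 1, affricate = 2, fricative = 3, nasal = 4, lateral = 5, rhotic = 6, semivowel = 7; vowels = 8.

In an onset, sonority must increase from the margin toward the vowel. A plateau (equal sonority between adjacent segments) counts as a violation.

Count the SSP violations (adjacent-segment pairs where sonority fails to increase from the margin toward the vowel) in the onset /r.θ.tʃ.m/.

/r/: rhotic = 6.
/θ/: fricative = 3.
/tʃ/: affricate = 2.
/m/: nasal = 4.
/r/→/θ/: 6→3 (does not rise) — violation.
/θ/→/tʃ/: 3→2 (does not rise) — violation.
/tʃ/→/m/: 2→4 (rises) — ok.

2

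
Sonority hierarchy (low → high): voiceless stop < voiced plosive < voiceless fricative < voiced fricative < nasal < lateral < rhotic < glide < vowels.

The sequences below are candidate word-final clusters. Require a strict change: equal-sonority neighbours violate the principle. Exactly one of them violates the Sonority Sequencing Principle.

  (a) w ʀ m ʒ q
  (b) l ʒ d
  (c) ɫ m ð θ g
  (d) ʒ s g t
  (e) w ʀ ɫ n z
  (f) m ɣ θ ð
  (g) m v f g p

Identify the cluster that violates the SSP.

(a) sonority 8-7-5-4-1: well-formed.
(b) sonority 6-4-2: well-formed.
(c) sonority 6-5-4-3-2: well-formed.
(d) sonority 4-3-2-1: well-formed.
(e) sonority 8-7-6-5-4: well-formed.
(f) sonority 5-4-3-4: ill-formed.
(g) sonority 5-4-3-2-1: well-formed.

f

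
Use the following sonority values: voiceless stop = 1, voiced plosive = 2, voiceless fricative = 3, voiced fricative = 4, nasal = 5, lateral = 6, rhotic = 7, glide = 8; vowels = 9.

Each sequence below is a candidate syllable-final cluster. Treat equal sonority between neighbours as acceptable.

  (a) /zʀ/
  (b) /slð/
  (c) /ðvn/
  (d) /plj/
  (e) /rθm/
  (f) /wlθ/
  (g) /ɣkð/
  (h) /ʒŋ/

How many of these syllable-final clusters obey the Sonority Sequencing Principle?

1

(a) /zʀ/: profile 4-7 — violates.
(b) /slð/: profile 3-6-4 — violates.
(c) /ðvn/: profile 4-4-5 — violates.
(d) /plj/: profile 1-6-8 — violates.
(e) /rθm/: profile 7-3-5 — violates.
(f) /wlθ/: profile 8-6-3 — obeys.
(g) /ɣkð/: profile 4-1-4 — violates.
(h) /ʒŋ/: profile 4-5 — violates.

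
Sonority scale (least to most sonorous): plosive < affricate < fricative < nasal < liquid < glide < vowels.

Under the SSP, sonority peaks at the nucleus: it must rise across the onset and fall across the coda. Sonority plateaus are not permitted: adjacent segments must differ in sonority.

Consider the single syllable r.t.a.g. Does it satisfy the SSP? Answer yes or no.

Onset: /r/ is a liquid (sonority 5), /t/ is a plosive (sonority 1); then the nucleus /a/ (sonority 7).
Onset profile 5-1-7 — does not strictly rise throughout.
Coda: /g/ is a plosive (sonority 1).
Coda profile 7-1 — falls from the nucleus.

no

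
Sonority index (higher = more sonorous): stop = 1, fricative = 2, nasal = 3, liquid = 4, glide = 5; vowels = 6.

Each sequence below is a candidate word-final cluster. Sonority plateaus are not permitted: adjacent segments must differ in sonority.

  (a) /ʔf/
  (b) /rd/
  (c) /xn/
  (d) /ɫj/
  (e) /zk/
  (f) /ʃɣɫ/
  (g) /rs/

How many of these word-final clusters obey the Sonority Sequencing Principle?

3

(a) sonority 1-2: ill-formed.
(b) sonority 4-1: well-formed.
(c) sonority 2-3: ill-formed.
(d) sonority 4-5: ill-formed.
(e) sonority 2-1: well-formed.
(f) sonority 2-2-4: ill-formed.
(g) sonority 4-2: well-formed.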